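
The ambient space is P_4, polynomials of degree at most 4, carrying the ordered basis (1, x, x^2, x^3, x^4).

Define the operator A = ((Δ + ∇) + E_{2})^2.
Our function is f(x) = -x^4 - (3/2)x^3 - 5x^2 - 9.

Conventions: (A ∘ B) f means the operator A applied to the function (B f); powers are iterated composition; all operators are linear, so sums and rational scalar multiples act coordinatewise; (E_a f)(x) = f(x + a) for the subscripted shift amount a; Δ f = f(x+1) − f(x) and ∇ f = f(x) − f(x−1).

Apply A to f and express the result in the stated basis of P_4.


g(x) = -x^4 - (67/2)x^3 - 281x^2 - 724x - 831

Δ f = -4x^3 - (21/2)x^2 - (37/2)x - 15/2
∇ f = -4x^3 + (3/2)x^2 - (19/2)x + 9/2
(Δ + ∇) f = -8x^3 - 9x^2 - 28x - 3
E_{2} f = -x^4 - (19/2)x^3 - 38x^2 - 70x - 57
((Δ + ∇) + E_{2}) f = -x^4 - (35/2)x^3 - 47x^2 - 98x - 60
Δ ((Δ + ∇) + E_{2}) f = -4x^3 - (117/2)x^2 - (301/2)x - 327/2
∇ ((Δ + ∇) + E_{2}) f = -4x^3 - (93/2)x^2 - (91/2)x - 135/2
(Δ + ∇) ((Δ + ∇) + E_{2}) f = -8x^3 - 105x^2 - 196x - 231
E_{2} ((Δ + ∇) + E_{2}) f = -x^4 - (51/2)x^3 - 176x^2 - 528x - 600
((Δ + ∇) + E_{2}) ((Δ + ∇) + E_{2}) f = -x^4 - (67/2)x^3 - 281x^2 - 724x - 831


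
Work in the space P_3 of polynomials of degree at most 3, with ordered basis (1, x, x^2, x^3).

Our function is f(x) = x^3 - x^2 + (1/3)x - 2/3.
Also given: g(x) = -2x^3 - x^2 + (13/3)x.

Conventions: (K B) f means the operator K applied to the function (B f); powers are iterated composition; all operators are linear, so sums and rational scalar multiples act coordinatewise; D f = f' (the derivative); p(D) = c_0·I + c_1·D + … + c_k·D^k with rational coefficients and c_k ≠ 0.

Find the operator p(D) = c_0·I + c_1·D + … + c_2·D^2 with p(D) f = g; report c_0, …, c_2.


c_0 = -2, c_1 = -1, c_2 = 1/2

D^0 f = x^3 - x^2 + (1/3)x - 2/3
D^1 f = 3x^2 - 2x + 1/3
D^2 f = 6x - 2
matching coefficients of g against c_0 f + c_1 Df + … from the top degree down determines the c_i
solution: c_0 = -2, c_1 = -1, c_2 = 1/2


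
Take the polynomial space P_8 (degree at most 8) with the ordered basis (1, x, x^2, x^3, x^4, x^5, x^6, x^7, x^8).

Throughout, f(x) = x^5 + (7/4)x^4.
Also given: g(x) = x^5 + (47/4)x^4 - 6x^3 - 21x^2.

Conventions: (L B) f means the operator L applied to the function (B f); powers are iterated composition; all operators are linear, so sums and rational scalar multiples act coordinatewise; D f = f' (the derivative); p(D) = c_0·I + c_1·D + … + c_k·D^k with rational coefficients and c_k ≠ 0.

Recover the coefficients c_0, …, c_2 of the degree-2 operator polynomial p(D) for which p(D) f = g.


c_0 = 1, c_1 = 2, c_2 = -1

D^0 f = x^5 + (7/4)x^4
D^1 f = 5x^4 + 7x^3
D^2 f = 20x^3 + 21x^2
matching coefficients of g against c_0 f + c_1 Df + … from the top degree down determines the c_i
solution: c_0 = 1, c_1 = 2, c_2 = -1


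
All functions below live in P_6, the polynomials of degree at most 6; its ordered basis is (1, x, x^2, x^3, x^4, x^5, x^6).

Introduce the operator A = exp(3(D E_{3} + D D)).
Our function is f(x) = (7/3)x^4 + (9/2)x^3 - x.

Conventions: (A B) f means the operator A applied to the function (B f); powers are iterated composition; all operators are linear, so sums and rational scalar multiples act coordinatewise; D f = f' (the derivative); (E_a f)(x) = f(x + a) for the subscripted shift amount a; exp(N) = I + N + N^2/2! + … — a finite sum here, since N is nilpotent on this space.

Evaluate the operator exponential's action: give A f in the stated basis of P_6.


order-1 term: 28x^3 + (753/2)x^2 + 1080x + 2235/2
order-2 term: 126x^2 + (4275/2)x + 7272
order-3 term: 252x + 6291/2
order-4 term: 189
the series for exp(3(D E_{3} + D D)) f terminates at order 4
exp(3(D E_{3} + D D)) f = (7/3)x^4 + (65/2)x^3 + (1005/2)x^2 + (6937/2)x + 11724

the result is g(x) = (7/3)x^4 + (65/2)x^3 + (1005/2)x^2 + (6937/2)x + 11724


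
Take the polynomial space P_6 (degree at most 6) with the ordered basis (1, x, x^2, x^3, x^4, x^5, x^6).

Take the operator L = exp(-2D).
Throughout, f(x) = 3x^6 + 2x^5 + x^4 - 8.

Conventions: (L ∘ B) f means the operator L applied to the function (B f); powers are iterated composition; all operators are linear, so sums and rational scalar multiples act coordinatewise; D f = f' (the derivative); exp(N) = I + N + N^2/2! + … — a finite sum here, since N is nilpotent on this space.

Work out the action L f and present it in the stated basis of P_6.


order-1 term: -36x^5 - 20x^4 - 8x^3
order-2 term: 180x^4 + 80x^3 + 24x^2
order-3 term: -480x^3 - 160x^2 - 32x
order-4 term: 720x^2 + 160x + 16
order-5 term: -576x - 64
order-6 term: 192
the series for exp(-2D) f terminates at order 6
exp(-2D) f = 3x^6 - 34x^5 + 161x^4 - 408x^3 + 584x^2 - 448x + 136

the image equals g(x) = 3x^6 - 34x^5 + 161x^4 - 408x^3 + 584x^2 - 448x + 136


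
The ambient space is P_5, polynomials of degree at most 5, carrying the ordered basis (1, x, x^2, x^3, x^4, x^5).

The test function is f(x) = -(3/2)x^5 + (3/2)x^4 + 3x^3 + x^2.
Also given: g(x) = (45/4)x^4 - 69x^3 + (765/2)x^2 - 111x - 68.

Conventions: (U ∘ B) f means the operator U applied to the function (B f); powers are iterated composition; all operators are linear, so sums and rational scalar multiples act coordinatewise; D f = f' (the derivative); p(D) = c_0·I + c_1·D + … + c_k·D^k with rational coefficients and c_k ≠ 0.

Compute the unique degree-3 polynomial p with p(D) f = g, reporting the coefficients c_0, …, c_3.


c_0 = 0, c_1 = -3/2, c_2 = 2, c_3 = -4

D^0 f = -(3/2)x^5 + (3/2)x^4 + 3x^3 + x^2
D^1 f = -(15/2)x^4 + 6x^3 + 9x^2 + 2x
D^2 f = -30x^3 + 18x^2 + 18x + 2
D^3 f = -90x^2 + 36x + 18
matching coefficients of g against c_0 f + c_1 Df + … from the top degree down determines the c_i
solution: c_0 = 0, c_1 = -3/2, c_2 = 2, c_3 = -4


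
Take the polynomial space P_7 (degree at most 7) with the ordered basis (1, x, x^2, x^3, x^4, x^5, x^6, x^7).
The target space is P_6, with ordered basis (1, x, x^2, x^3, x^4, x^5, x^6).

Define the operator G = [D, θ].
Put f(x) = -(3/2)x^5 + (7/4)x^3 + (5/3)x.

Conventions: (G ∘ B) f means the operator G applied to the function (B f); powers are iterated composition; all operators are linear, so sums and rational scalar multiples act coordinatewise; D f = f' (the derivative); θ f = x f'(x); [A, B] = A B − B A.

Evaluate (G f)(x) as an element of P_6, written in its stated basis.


g(x) = -(15/2)x^4 + (21/4)x^2 + 5/3

θ f = -(15/2)x^5 + (21/4)x^3 + (5/3)x
D θ f = -(75/2)x^4 + (63/4)x^2 + 5/3
D f = -(15/2)x^4 + (21/4)x^2 + 5/3
θ D f = -30x^4 + (21/2)x^2
[D, θ] f = -(15/2)x^4 + (21/4)x^2 + 5/3


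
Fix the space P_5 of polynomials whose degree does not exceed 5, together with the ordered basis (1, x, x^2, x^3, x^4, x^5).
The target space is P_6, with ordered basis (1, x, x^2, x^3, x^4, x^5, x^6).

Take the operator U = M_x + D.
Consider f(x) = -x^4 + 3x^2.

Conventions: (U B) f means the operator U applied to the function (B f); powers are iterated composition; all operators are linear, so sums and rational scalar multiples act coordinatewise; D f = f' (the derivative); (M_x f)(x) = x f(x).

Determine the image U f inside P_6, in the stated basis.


M_x f = -x^5 + 3x^3
D f = -4x^3 + 6x
(M_x + D) f = -x^5 - x^3 + 6x

the result is g(x) = -x^5 - x^3 + 6x


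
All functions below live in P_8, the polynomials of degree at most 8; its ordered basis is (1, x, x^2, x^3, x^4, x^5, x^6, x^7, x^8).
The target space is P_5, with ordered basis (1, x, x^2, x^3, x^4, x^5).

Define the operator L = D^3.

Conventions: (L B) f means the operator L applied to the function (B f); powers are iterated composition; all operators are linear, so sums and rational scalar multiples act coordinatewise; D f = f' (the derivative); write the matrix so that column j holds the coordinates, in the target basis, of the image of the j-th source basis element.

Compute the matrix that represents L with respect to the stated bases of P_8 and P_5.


the matrix is [[0, 0, 0, 6, 0, 0, 0, 0, 0]; [0, 0, 0, 0, 24, 0, 0, 0, 0]; [0, 0, 0, 0, 0, 60, 0, 0, 0]; [0, 0, 0, 0, 0, 0, 120, 0, 0]; [0, 0, 0, 0, 0, 0, 0, 210, 0]; [0, 0, 0, 0, 0, 0, 0, 0, 336]] (rows listed top to bottom)

image of 1: 0
image of x: 0
image of x^2: 0
image of x^3: 6
image of x^4: 24x
image of x^5: 60x^2
image of x^6: 120x^3
image of x^7: 210x^4
image of x^8: 336x^5
each image's coordinates form column j of the matrix


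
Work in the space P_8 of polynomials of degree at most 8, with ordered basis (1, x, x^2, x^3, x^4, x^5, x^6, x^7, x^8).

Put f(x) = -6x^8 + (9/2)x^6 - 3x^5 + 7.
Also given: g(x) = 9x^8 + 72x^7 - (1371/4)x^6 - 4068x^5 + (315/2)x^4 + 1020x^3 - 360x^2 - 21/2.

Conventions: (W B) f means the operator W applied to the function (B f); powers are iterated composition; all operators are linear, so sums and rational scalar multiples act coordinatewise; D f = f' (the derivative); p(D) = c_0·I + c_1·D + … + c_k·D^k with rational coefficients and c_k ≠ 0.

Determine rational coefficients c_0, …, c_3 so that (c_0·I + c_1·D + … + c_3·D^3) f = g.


c_0 = -3/2, c_1 = -3/2, c_2 = 1, c_3 = 2

D^0 f = -6x^8 + (9/2)x^6 - 3x^5 + 7
D^1 f = -48x^7 + 27x^5 - 15x^4
D^2 f = -336x^6 + 135x^4 - 60x^3
D^3 f = -2016x^5 + 540x^3 - 180x^2
matching coefficients of g against c_0 f + c_1 Df + … from the top degree down determines the c_i
solution: c_0 = -3/2, c_1 = -3/2, c_2 = 1, c_3 = 2


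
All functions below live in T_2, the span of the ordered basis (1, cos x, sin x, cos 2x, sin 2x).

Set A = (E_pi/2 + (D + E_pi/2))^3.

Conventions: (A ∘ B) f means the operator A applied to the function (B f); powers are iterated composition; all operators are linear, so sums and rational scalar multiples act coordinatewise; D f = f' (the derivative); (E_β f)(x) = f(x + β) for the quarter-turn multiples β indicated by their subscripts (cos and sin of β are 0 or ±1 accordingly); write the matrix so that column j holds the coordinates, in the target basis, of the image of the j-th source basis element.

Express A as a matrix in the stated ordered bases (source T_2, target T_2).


the matrix is [[8, 0, 0, 0, 0]; [0, 0, -27, 0, 0]; [0, 27, 0, 0, 0]; [0, 0, 0, 16, 16]; [0, 0, 0, -16, 16]] (rows listed top to bottom)

image of 1: 8
image of cos x: 27sin x
image of sin x: -27cos x
image of cos 2x: 16cos 2x - 16sin 2x
image of sin 2x: 16cos 2x + 16sin 2x
each image's coordinates form column j of the matrix


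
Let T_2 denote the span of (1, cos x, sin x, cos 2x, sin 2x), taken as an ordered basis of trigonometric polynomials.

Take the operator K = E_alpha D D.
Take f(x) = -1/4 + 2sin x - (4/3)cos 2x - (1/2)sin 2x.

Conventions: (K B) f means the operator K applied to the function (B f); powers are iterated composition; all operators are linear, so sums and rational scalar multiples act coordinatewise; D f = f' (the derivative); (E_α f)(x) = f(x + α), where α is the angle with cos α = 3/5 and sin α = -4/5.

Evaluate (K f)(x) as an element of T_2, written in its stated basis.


D f = 2cos x - cos 2x + (8/3)sin 2x
D D f = -2sin x + (16/3)cos 2x + 2sin 2x
E_alpha (D D) f = (8/5)cos x - (6/5)sin x - (256/75)cos 2x + (114/25)sin 2x

g(x) = (8/5)cos x - (6/5)sin x - (256/75)cos 2x + (114/25)sin 2x


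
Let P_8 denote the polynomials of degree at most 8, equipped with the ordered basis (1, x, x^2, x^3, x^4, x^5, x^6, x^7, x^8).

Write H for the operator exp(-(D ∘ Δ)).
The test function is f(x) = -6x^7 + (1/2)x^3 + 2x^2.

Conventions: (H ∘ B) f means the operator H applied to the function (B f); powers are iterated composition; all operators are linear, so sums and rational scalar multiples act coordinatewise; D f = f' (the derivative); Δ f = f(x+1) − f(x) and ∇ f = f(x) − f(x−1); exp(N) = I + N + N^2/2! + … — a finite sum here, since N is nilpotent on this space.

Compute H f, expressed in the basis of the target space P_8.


order-1 term: 252x^5 + 630x^4 + 840x^3 + 630x^2 + 249x + 73/2
order-2 term: -2520x^3 - 7560x^2 - 8820x - 3780
order-3 term: 5040x + 7560
the series for exp(-(D ∘ Δ)) f terminates at order 3
exp(-(D ∘ Δ)) f = -6x^7 + 252x^5 + 630x^4 - (3359/2)x^3 - 6928x^2 - 3531x + 7633/2

g(x) = -6x^7 + 252x^5 + 630x^4 - (3359/2)x^3 - 6928x^2 - 3531x + 7633/2


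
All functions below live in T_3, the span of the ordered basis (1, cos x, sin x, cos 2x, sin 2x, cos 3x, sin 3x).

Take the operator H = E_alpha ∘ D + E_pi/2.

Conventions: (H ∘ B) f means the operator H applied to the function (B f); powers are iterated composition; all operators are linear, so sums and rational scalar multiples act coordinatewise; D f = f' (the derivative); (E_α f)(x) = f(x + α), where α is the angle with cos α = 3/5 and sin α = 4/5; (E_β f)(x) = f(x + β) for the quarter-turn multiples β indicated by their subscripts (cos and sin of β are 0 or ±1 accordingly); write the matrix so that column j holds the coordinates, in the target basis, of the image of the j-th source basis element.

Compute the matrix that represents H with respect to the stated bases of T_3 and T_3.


the matrix is [[1, 0, 0, 0, 0, 0, 0]; [0, -4/5, 8/5, 0, 0, 0, 0]; [0, -8/5, -4/5, 0, 0, 0, 0]; [0, 0, 0, -73/25, -14/25, 0, 0]; [0, 0, 0, 14/25, -73/25, 0, 0]; [0, 0, 0, 0, 0, -132/125, -476/125]; [0, 0, 0, 0, 0, 476/125, -132/125]] (rows listed top to bottom)

image of 1: 1
image of cos x: -(4/5)cos x - (8/5)sin x
image of sin x: (8/5)cos x - (4/5)sin x
image of cos 2x: -(73/25)cos 2x + (14/25)sin 2x
image of sin 2x: -(14/25)cos 2x - (73/25)sin 2x
image of cos 3x: -(132/125)cos 3x + (476/125)sin 3x
image of sin 3x: -(476/125)cos 3x - (132/125)sin 3x
each image's coordinates form column j of the matrix


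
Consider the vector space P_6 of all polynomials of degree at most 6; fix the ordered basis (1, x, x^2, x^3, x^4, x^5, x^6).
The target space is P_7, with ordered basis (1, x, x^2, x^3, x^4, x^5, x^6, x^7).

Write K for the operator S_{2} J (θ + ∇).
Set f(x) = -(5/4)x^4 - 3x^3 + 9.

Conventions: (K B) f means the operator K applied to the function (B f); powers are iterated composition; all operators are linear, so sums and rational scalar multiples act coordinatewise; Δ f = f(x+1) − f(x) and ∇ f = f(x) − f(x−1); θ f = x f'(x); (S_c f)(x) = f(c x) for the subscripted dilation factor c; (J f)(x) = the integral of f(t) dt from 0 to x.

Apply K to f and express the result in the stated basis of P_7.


g(x) = -32x^5 - 56x^4 - 4x^3 + 8x^2 - (7/2)x

θ f = -5x^4 - 9x^3
∇ f = -5x^3 - (3/2)x^2 + 4x - 7/4
(θ + ∇) f = -5x^4 - 14x^3 - (3/2)x^2 + 4x - 7/4
J (θ + ∇) f = -x^5 - (7/2)x^4 - (1/2)x^3 + 2x^2 - (7/4)x
S_{2} J (θ + ∇) f = -32x^5 - 56x^4 - 4x^3 + 8x^2 - (7/2)x


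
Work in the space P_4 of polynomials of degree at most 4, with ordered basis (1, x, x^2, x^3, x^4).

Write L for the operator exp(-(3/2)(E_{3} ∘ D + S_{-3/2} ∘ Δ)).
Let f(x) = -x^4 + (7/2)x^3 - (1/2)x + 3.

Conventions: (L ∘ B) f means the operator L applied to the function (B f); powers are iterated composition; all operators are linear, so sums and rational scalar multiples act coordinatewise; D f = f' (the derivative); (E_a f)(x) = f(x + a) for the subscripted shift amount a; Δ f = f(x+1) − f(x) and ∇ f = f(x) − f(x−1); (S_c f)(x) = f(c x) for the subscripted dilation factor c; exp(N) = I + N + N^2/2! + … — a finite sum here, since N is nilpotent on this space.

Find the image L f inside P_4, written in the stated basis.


order-1 term: -(57/4)x^3 + (369/16)x^2 + (657/8)x + 18
order-2 term: (6669/64)x^2 + (10341/64)x + 3519/64
order-3 term: (6669/128)x - 67365/128
order-4 term: -20007/512
the series for exp(-(3/2)(E_{3} ∘ D + S_{-3/2} ∘ Δ)) f terminates at order 4
exp(-(3/2)(E_{3} ∘ D + S_{-3/2} ∘ Δ)) f = -x^4 - (43/4)x^3 + (8145/64)x^2 + (37799/128)x - 250563/512

the image equals g(x) = -x^4 - (43/4)x^3 + (8145/64)x^2 + (37799/128)x - 250563/512


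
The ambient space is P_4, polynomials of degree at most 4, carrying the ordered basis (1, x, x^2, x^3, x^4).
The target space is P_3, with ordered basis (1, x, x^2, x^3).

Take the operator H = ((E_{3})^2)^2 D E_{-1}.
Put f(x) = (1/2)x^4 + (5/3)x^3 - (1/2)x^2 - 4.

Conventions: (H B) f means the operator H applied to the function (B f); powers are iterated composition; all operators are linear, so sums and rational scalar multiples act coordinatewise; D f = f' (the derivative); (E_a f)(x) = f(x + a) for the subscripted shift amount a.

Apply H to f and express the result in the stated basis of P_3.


the image equals g(x) = 2x^3 + 71x^2 + 835x + 3256

E_{-1} f = (1/2)x^4 - (1/3)x^3 - (5/2)x^2 + 4x - 17/3
D E_{-1} f = 2x^3 - x^2 - 5x + 4
E_{3} (D E_{-1}) f = 2x^3 + 17x^2 + 43x + 34
E_{3} E_{3} (D E_{-1}) f = 2x^3 + 35x^2 + 199x + 370
E_{3} (E_{3})^2 (D E_{-1}) f = 2x^3 + 53x^2 + 463x + 1336
E_{3} E_{3} (E_{3})^2 (D E_{-1}) f = 2x^3 + 71x^2 + 835x + 3256


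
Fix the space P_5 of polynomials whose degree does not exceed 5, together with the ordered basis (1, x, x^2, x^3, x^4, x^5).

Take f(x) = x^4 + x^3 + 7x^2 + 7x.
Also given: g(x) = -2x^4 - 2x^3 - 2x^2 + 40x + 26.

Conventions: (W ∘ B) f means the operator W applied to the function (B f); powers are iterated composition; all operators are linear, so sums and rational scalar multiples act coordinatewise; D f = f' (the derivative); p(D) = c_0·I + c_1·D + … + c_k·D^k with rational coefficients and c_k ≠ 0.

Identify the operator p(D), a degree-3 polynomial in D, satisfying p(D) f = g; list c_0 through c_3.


D^0 f = x^4 + x^3 + 7x^2 + 7x
D^1 f = 4x^3 + 3x^2 + 14x + 7
D^2 f = 12x^2 + 6x + 14
D^3 f = 24x + 6
matching coefficients of g against c_0 f + c_1 Df + … from the top degree down determines the c_i
solution: c_0 = -2, c_1 = 0, c_2 = 1, c_3 = 2

c_0 = -2, c_1 = 0, c_2 = 1, c_3 = 2


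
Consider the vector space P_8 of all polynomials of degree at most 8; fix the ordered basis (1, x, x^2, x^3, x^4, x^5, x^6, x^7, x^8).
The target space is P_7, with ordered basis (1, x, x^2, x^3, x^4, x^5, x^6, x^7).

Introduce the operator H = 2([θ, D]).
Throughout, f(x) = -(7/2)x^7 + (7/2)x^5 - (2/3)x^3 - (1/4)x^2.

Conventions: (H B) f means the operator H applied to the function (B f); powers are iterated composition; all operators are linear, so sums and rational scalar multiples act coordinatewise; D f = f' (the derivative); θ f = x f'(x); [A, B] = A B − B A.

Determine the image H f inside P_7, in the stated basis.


g(x) = 49x^6 - 35x^4 + 4x^2 + x

D f = -(49/2)x^6 + (35/2)x^4 - 2x^2 - (1/2)x
θ D f = -147x^6 + 70x^4 - 4x^2 - (1/2)x
θ f = -(49/2)x^7 + (35/2)x^5 - 2x^3 - (1/2)x^2
D θ f = -(343/2)x^6 + (175/2)x^4 - 6x^2 - x
[θ, D] f = (49/2)x^6 - (35/2)x^4 + 2x^2 + (1/2)x
(2([θ, D])) f = 49x^6 - 35x^4 + 4x^2 + x


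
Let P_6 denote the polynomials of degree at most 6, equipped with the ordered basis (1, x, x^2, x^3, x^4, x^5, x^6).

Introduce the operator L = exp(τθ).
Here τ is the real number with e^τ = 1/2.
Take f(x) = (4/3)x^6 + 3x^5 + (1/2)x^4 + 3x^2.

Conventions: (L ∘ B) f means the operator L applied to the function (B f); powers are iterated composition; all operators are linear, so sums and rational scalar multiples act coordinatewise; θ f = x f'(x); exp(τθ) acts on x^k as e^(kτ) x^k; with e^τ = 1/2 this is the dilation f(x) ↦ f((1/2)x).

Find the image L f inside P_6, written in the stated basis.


exp(τθ) x^k = e^(kτ) x^k; with e^τ = 1/2 this sends x^k to (1/2)^k x^k
x^2 ↦ 1/4 x^2
x^4 ↦ 1/16 x^4
x^5 ↦ 1/32 x^5
x^6 ↦ 1/64 x^6
applying this coordinatewise to f: exp(τθ) f = (1/48)x^6 + (3/32)x^5 + (1/32)x^4 + (3/4)x^2

the result is g(x) = (1/48)x^6 + (3/32)x^5 + (1/32)x^4 + (3/4)x^2


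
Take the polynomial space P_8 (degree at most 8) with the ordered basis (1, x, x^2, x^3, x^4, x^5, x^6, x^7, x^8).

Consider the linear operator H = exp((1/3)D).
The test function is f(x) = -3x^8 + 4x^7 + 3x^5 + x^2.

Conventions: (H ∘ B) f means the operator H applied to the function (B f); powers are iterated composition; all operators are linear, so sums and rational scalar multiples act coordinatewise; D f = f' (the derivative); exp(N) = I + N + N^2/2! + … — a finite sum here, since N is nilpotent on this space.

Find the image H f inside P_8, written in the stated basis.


the result is g(x) = -3x^8 - 4x^7 + (55/9)x^5 + (205/27)x^4 + (118/27)x^3 + (569/243)x^2 + (641/729)x + 91/729

order-1 term: -8x^7 + (28/3)x^6 + 5x^4 + (2/3)x
order-2 term: -(28/3)x^6 + (28/3)x^5 + (10/3)x^3 + 1/9
order-3 term: -(56/9)x^5 + (140/27)x^4 + (10/9)x^2
order-4 term: -(70/27)x^4 + (140/81)x^3 + (5/27)x
order-5 term: -(56/81)x^3 + (28/81)x^2 + 1/81
order-6 term: -(28/243)x^2 + (28/729)x
order-7 term: -(8/729)x + 4/2187
order-8 term: -1/2187
the series for exp((1/3)D) f terminates at order 8
exp((1/3)D) f = -3x^8 - 4x^7 + (55/9)x^5 + (205/27)x^4 + (118/27)x^3 + (569/243)x^2 + (641/729)x + 91/729


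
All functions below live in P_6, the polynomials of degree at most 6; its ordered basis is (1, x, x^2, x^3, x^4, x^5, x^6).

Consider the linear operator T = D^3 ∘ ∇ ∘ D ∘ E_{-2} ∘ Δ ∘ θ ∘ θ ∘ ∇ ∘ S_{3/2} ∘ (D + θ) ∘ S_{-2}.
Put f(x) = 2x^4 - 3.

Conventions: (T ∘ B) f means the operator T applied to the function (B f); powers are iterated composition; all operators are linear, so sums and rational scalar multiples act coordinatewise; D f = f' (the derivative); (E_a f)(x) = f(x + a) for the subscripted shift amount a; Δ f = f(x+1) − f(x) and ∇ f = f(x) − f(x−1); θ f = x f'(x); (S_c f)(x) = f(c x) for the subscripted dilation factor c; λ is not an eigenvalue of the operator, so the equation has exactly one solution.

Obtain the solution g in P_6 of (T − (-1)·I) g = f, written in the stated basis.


g(x) = 2x^4 - 3

write g with unknown coordinates in the stated basis and equate coefficients in (T − (-1)·I) g = f
solving from the highest basis element down gives g = 2x^4 - 3
check: T g = 0
so T g − (-1)·g = 2x^4 - 3 = f ✓


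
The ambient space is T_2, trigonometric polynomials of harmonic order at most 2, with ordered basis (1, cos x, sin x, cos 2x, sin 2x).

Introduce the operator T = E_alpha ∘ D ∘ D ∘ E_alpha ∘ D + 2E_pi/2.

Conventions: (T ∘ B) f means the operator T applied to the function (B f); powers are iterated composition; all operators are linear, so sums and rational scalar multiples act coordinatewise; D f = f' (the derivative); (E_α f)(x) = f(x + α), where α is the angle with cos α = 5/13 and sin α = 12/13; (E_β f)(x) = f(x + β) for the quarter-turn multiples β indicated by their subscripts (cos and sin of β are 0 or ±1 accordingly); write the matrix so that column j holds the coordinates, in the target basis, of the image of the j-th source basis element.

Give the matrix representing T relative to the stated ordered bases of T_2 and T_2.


image of 1: 2
image of cos x: (120/169)cos x - (457/169)sin x
image of sin x: (457/169)cos x + (120/169)sin x
image of cos 2x: -(285602/28561)cos 2x - (1912/28561)sin 2x
image of sin 2x: (1912/28561)cos 2x - (285602/28561)sin 2x
each image's coordinates form column j of the matrix

the matrix is [[2, 0, 0, 0, 0]; [0, 120/169, 457/169, 0, 0]; [0, -457/169, 120/169, 0, 0]; [0, 0, 0, -285602/28561, 1912/28561]; [0, 0, 0, -1912/28561, -285602/28561]] (rows listed top to bottom)


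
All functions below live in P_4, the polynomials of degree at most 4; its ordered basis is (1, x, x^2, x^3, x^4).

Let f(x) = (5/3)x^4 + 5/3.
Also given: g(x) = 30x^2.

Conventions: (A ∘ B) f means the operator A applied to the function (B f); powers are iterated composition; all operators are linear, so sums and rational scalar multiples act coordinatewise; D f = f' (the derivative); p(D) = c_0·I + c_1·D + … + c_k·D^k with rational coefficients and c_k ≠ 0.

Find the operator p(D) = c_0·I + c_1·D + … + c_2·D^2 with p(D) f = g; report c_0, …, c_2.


D^0 f = (5/3)x^4 + 5/3
D^1 f = (20/3)x^3
D^2 f = 20x^2
matching coefficients of g against c_0 f + c_1 Df + … from the top degree down determines the c_i
solution: c_0 = 0, c_1 = 0, c_2 = 3/2

c_0 = 0, c_1 = 0, c_2 = 3/2


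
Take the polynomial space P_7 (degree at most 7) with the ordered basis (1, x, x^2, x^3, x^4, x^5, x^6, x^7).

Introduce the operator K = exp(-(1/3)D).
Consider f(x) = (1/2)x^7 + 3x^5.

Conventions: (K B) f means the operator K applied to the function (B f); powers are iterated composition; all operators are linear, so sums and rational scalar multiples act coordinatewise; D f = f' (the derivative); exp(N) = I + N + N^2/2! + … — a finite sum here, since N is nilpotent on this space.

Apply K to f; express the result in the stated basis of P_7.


g(x) = (1/2)x^7 - (7/6)x^6 + (25/6)x^5 - (305/54)x^4 + (575/162)x^3 - (187/162)x^2 + (277/1458)x - 55/4374

order-1 term: -(7/6)x^6 - 5x^4
order-2 term: (7/6)x^5 + (10/3)x^3
order-3 term: -(35/54)x^4 - (10/9)x^2
order-4 term: (35/162)x^3 + (5/27)x
order-5 term: -(7/162)x^2 - 1/81
order-6 term: (7/1458)x
order-7 term: -1/4374
the series for exp(-(1/3)D) f terminates at order 7
exp(-(1/3)D) f = (1/2)x^7 - (7/6)x^6 + (25/6)x^5 - (305/54)x^4 + (575/162)x^3 - (187/162)x^2 + (277/1458)x - 55/4374


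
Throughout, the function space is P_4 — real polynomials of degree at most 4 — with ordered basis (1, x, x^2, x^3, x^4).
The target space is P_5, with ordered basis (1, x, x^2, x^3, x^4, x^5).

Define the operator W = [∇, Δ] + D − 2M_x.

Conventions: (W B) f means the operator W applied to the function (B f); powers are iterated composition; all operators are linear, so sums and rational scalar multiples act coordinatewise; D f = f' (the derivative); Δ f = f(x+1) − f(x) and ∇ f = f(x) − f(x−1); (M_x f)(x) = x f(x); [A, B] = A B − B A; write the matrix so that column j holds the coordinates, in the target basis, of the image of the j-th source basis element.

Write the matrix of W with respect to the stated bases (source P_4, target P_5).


the matrix is [[0, 1, 0, 0, 0]; [-2, 0, 2, 0, 0]; [0, -2, 0, 3, 0]; [0, 0, -2, 0, 4]; [0, 0, 0, -2, 0]; [0, 0, 0, 0, -2]] (rows listed top to bottom)

image of 1: -2x
image of x: -2x^2 + 1
image of x^2: -2x^3 + 2x
image of x^3: -2x^4 + 3x^2
image of x^4: -2x^5 + 4x^3
each image's coordinates form column j of the matrix


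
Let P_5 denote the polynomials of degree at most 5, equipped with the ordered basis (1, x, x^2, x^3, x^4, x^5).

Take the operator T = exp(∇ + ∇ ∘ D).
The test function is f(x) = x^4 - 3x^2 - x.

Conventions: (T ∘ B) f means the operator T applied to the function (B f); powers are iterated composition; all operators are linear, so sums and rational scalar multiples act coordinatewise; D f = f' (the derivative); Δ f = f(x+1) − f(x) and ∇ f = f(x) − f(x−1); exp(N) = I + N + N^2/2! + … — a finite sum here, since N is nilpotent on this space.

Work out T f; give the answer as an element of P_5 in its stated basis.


order-1 term: 4x^3 + 6x^2 - 14x - 1
order-2 term: 6x^2 + 12x - 8
order-3 term: 4x + 6
order-4 term: 1
the series for exp(∇ + ∇ ∘ D) f terminates at order 4
exp(∇ + ∇ ∘ D) f = x^4 + 4x^3 + 9x^2 + x - 2

g(x) = x^4 + 4x^3 + 9x^2 + x - 2


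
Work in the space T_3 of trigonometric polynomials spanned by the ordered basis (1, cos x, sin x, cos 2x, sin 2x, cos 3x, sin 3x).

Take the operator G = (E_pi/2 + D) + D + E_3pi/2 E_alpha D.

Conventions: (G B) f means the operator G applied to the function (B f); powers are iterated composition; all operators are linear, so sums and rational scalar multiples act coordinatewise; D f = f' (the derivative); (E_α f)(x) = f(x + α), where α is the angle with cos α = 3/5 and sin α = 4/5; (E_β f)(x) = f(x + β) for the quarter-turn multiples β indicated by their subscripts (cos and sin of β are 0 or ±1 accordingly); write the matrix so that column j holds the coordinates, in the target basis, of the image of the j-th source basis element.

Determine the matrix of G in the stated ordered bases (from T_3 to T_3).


image of 1: 1
image of cos x: (3/5)cos x - (19/5)sin x
image of sin x: (19/5)cos x + (3/5)sin x
image of cos 2x: (23/25)cos 2x - (114/25)sin 2x
image of sin 2x: (114/25)cos 2x + (23/25)sin 2x
image of cos 3x: (351/125)cos 3x - (493/125)sin 3x
image of sin 3x: (493/125)cos 3x + (351/125)sin 3x
each image's coordinates form column j of the matrix

the matrix is [[1, 0, 0, 0, 0, 0, 0]; [0, 3/5, 19/5, 0, 0, 0, 0]; [0, -19/5, 3/5, 0, 0, 0, 0]; [0, 0, 0, 23/25, 114/25, 0, 0]; [0, 0, 0, -114/25, 23/25, 0, 0]; [0, 0, 0, 0, 0, 351/125, 493/125]; [0, 0, 0, 0, 0, -493/125, 351/125]] (rows listed top to bottom)


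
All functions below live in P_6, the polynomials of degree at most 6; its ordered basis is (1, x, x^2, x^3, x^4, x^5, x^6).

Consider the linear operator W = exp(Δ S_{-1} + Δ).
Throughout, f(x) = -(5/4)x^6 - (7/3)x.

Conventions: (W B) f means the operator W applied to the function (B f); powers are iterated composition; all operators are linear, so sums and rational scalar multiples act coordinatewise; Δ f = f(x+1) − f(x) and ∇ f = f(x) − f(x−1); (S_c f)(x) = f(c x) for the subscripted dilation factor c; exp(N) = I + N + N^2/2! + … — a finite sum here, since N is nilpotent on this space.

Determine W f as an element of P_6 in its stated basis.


the result is g(x) = -(5/4)x^6 - 15x^5 - (75/2)x^4 - 200x^3 - (525/2)x^2 - (1627/3)x - 455/2

order-1 term: -15x^5 - (75/2)x^4 - 50x^3 - (75/2)x^2 - 15x - 5/2
order-2 term: -150x^3 - 225x^2 - 225x - 75
order-3 term: -300x - 150
the series for exp(Δ S_{-1} + Δ) f terminates at order 3
exp(Δ S_{-1} + Δ) f = -(5/4)x^6 - 15x^5 - (75/2)x^4 - 200x^3 - (525/2)x^2 - (1627/3)x - 455/2


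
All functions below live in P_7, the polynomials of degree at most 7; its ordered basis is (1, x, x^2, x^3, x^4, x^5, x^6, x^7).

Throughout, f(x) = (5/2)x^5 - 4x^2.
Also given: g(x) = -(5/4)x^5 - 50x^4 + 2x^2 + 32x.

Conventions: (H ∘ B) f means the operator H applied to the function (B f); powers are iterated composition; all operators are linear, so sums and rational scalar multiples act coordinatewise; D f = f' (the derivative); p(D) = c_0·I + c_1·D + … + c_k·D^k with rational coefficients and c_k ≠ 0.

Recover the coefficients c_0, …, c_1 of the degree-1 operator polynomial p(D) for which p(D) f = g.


p(D) = -(1/2)·I − 4·D, i.e. c_0 = -1/2, c_1 = -4

D^0 f = (5/2)x^5 - 4x^2
D^1 f = (25/2)x^4 - 8x
matching coefficients of g against c_0 f + c_1 Df + … from the top degree down determines the c_i
solution: c_0 = -1/2, c_1 = -4


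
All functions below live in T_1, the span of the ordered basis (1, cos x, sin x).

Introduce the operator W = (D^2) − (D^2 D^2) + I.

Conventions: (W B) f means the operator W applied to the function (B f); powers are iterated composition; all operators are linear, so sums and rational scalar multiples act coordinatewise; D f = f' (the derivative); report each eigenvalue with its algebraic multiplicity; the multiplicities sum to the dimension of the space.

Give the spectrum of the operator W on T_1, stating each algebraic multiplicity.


image of 1: 1
image of cos x: -cos x
image of sin x: -sin x
the matrix is diagonal; its diagonal is (1, -1, -1)
for a triangular matrix the eigenvalues are the diagonal entries, with algebraic multiplicity their repetition count

λ = -1 (multiplicity 2), λ = 1 (multiplicity 1)


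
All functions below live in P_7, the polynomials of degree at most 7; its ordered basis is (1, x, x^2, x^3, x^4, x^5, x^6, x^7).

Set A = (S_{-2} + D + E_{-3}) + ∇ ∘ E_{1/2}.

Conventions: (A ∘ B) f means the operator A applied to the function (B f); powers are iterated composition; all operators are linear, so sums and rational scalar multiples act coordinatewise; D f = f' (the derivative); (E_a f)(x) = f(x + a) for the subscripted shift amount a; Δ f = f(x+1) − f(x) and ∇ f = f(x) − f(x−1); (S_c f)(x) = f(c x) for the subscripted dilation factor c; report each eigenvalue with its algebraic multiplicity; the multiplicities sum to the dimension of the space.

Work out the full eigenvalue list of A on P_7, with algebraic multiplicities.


image of 1: 2
image of x: -x - 1
image of x^2: 5x^2 - 2x + 9
image of x^3: -7x^3 - 3x^2 + 27x - 107/4
image of x^4: 17x^4 - 4x^3 + 54x^2 - 107x + 81
image of x^5: -31x^5 - 5x^4 + 90x^3 - (535/2)x^2 + 405x - 3887/16
image of x^6: 65x^6 - 6x^5 + 135x^4 - 535x^3 + 1215x^2 - (11661/8)x + 729
image of x^7: -127x^7 - 7x^6 + 189x^5 - (3745/4)x^4 + 2835x^3 - (81627/16)x^2 + 5103x - 139967/64
the matrix is upper triangular; its diagonal is (2, -1, 5, -7, 17, -31, 65, -127)
for a triangular matrix the eigenvalues are the diagonal entries, with algebraic multiplicity their repetition count

λ = -127 (multiplicity 1), λ = -31 (multiplicity 1), λ = -7 (multiplicity 1), λ = -1 (multiplicity 1), λ = 2 (multiplicity 1), λ = 5 (multiplicity 1), λ = 17 (multiplicity 1), λ = 65 (multiplicity 1)


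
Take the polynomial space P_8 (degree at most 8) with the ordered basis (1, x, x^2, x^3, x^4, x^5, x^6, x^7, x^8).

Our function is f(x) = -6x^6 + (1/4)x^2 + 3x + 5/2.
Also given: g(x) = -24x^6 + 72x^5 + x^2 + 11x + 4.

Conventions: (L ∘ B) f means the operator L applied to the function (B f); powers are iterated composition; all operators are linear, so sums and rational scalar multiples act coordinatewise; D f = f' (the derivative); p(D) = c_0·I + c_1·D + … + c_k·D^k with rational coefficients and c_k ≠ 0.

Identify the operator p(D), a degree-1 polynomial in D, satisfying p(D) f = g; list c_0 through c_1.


p(D) = 4·I − 2·D, i.e. c_0 = 4, c_1 = -2

D^0 f = -6x^6 + (1/4)x^2 + 3x + 5/2
D^1 f = -36x^5 + (1/2)x + 3
matching coefficients of g against c_0 f + c_1 Df + … from the top degree down determines the c_i
solution: c_0 = 4, c_1 = -2


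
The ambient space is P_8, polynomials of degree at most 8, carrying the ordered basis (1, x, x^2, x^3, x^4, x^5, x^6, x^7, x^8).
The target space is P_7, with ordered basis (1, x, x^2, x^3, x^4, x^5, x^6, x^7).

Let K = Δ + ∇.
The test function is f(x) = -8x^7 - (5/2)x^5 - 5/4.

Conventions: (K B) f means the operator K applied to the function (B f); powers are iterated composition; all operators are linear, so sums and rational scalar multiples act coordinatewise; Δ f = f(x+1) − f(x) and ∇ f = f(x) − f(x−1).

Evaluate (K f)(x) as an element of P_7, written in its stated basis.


the image equals g(x) = -112x^6 - 585x^4 - 386x^2 - 21

Δ f = -56x^6 - 168x^5 - (585/2)x^4 - 305x^3 - 193x^2 - (137/2)x - 21/2
∇ f = -56x^6 + 168x^5 - (585/2)x^4 + 305x^3 - 193x^2 + (137/2)x - 21/2
(Δ + ∇) f = -112x^6 - 585x^4 - 386x^2 - 21


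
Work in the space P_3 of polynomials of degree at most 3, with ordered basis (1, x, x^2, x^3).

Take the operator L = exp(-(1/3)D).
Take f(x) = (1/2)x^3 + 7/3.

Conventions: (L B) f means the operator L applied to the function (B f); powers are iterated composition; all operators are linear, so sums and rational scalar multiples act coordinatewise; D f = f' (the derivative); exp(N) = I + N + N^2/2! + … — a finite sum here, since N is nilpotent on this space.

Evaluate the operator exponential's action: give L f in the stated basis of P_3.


the image equals g(x) = (1/2)x^3 - (1/2)x^2 + (1/6)x + 125/54

order-1 term: -(1/2)x^2
order-2 term: (1/6)x
order-3 term: -1/54
the series for exp(-(1/3)D) f terminates at order 3
exp(-(1/3)D) f = (1/2)x^3 - (1/2)x^2 + (1/6)x + 125/54


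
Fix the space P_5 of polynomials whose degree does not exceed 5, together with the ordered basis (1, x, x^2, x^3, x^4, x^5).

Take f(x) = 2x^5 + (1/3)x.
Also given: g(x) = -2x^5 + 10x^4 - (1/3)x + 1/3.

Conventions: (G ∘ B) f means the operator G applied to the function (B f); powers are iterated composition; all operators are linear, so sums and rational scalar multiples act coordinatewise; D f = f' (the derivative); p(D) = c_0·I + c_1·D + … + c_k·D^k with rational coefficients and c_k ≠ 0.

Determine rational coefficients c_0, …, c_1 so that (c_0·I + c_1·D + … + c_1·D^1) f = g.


D^0 f = 2x^5 + (1/3)x
D^1 f = 10x^4 + 1/3
matching coefficients of g against c_0 f + c_1 Df + … from the top degree down determines the c_i
solution: c_0 = -1, c_1 = 1

p(D) = -I + D, i.e. c_0 = -1, c_1 = 1


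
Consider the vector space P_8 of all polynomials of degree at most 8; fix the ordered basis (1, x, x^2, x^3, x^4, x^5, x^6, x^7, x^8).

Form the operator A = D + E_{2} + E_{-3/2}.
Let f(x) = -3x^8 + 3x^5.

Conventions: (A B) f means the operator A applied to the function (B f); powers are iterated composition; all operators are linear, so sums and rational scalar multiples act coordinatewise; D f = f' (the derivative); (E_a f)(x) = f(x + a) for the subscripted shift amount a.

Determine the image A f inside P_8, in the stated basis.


the result is g(x) = -6x^8 - 36x^7 - 525x^6 - 771x^5 - (35205/8)x^4 - (15651/4)x^3 - (99105/16)x^2 - 2346x - 197547/256

D f = -24x^7 + 15x^4
E_{2} f = -3x^8 - 48x^7 - 336x^6 - 1341x^5 - 3330x^4 - 5256x^3 - 5136x^2 - 2832x - 672
E_{-3/2} f = -3x^8 + 36x^7 - 189x^6 + 570x^5 - (8685/8)x^4 + (5373/4)x^3 - (16929/16)x^2 + 486x - 25515/256
(D + E_{2} + E_{-3/2}) f = -6x^8 - 36x^7 - 525x^6 - 771x^5 - (35205/8)x^4 - (15651/4)x^3 - (99105/16)x^2 - 2346x - 197547/256


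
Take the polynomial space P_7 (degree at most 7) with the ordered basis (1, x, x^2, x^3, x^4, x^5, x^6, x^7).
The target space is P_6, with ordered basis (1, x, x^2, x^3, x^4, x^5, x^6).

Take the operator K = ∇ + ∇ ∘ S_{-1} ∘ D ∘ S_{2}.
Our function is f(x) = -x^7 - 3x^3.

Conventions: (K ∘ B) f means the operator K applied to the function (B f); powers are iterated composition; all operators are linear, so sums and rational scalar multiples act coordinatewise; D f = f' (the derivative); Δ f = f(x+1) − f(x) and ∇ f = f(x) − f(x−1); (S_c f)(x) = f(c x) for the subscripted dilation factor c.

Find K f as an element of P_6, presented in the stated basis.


∇ f = -7x^6 + 21x^5 - 35x^4 + 35x^3 - 30x^2 + 16x - 4
S_{2} f = -128x^7 - 24x^3
D S_{2} f = -896x^6 - 72x^2
S_{-1} D S_{2} f = -896x^6 - 72x^2
∇ (S_{-1} ∘ D ∘ S_{2}) f = -5376x^5 + 13440x^4 - 17920x^3 + 13440x^2 - 5520x + 968
(∇ + ∇ ∘ S_{-1} ∘ D ∘ S_{2}) f = -7x^6 - 5355x^5 + 13405x^4 - 17885x^3 + 13410x^2 - 5504x + 964

the result is g(x) = -7x^6 - 5355x^5 + 13405x^4 - 17885x^3 + 13410x^2 - 5504x + 964


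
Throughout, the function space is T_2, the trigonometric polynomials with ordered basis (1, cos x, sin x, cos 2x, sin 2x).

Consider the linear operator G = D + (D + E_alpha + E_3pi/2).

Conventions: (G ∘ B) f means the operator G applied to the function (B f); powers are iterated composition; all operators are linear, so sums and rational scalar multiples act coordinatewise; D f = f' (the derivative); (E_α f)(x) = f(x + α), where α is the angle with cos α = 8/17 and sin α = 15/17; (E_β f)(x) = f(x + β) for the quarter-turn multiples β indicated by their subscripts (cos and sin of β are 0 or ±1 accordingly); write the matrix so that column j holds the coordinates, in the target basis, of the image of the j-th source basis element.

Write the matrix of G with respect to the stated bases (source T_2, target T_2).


the matrix is [[2, 0, 0, 0, 0]; [0, 8/17, 32/17, 0, 0]; [0, -32/17, 8/17, 0, 0]; [0, 0, 0, -450/289, 1396/289]; [0, 0, 0, -1396/289, -450/289]] (rows listed top to bottom)

image of 1: 2
image of cos x: (8/17)cos x - (32/17)sin x
image of sin x: (32/17)cos x + (8/17)sin x
image of cos 2x: -(450/289)cos 2x - (1396/289)sin 2x
image of sin 2x: (1396/289)cos 2x - (450/289)sin 2x
each image's coordinates form column j of the matrix


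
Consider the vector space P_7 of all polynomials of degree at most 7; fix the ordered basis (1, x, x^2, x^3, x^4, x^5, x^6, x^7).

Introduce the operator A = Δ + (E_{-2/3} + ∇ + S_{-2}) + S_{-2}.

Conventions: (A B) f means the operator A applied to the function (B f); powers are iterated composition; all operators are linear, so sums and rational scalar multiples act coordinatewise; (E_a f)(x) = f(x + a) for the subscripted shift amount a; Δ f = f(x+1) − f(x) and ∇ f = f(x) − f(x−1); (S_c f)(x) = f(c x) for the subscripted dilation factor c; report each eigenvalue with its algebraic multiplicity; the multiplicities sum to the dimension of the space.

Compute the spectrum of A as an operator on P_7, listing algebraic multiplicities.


image of 1: 3
image of x: -3x + 4/3
image of x^2: 9x^2 + (8/3)x + 4/9
image of x^3: -15x^3 + 4x^2 + (4/3)x + 46/27
image of x^4: 33x^4 + (16/3)x^3 + (8/3)x^2 + (184/27)x + 16/81
image of x^5: -63x^5 + (20/3)x^4 + (40/9)x^3 + (460/27)x^2 + (80/81)x + 454/243
image of x^6: 129x^6 + 8x^5 + (20/3)x^4 + (920/27)x^3 + (80/27)x^2 + (908/81)x + 64/729
image of x^7: -255x^7 + (28/3)x^6 + (28/3)x^5 + (1610/27)x^4 + (560/81)x^3 + (3178/81)x^2 + (448/729)x + 4246/2187
the matrix is upper triangular; its diagonal is (3, -3, 9, -15, 33, -63, 129, -255)
for a triangular matrix the eigenvalues are the diagonal entries, with algebraic multiplicity their repetition count

λ = -255 (multiplicity 1), λ = -63 (multiplicity 1), λ = -15 (multiplicity 1), λ = -3 (multiplicity 1), λ = 3 (multiplicity 1), λ = 9 (multiplicity 1), λ = 33 (multiplicity 1), λ = 129 (multiplicity 1)
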